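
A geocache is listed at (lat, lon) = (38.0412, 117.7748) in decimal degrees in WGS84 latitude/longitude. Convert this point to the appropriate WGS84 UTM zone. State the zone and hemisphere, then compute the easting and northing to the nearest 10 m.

Zone 50N: E 567990 m, N 4210670 m

Longitude 117.7748° lies in the 6° band [114°, 120°), giving zone 50; latitude is north of the equator, so 50N.
Zone 50 central meridian λ₀ = 6×50 − 183 = 117°; Δλ = +0.7748°.
Transverse Mercator on WGS84 with k₀ = 0.9996 gives E = 567987.798 m, N = 4210669.547 m.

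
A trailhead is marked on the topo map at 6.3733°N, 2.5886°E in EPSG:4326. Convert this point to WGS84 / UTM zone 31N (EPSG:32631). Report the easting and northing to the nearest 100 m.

E 454500 m, N 704500 m

Zone 31 central meridian λ₀ = 6×31 − 183 = 3°; Δλ = -0.4114°.
Transverse Mercator on WGS84 with k₀ = 0.9996 gives E = 454502.142 m, N = 704488.380 m.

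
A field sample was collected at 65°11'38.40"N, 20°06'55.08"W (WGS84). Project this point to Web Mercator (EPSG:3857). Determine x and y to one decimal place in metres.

x -2239225.0 m, y 9659658.5 m

Web Mercator is spherical with R = a = 6378137 m.
x = R·λ = 6378137 × -0.351078215 = -2239224.953 m.
y = R·ln tan(π/4 + φ/2) = 6378137 × 1.514495296 = 9659658.481 m.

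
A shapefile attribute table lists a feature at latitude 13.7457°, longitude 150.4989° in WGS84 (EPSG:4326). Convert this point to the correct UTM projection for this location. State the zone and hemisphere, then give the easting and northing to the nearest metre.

Zone 56N: E 229533 m, N 1521006 m

Longitude 150.4989° lies in the 6° band [150°, 156°), giving zone 56; latitude is north of the equator, so 56N.
Zone 56 central meridian λ₀ = 6×56 − 183 = 153°; Δλ = -2.5011°.
Transverse Mercator on WGS84 with k₀ = 0.9996 gives E = 229533.185 m, N = 1521005.628 m.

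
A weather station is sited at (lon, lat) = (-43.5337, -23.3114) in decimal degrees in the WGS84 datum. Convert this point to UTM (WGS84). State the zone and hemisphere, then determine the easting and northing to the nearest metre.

Longitude -43.5337° lies in the 6° band [-48°, -42°), giving zone 23; latitude is south of the equator, so 23S.
Zone 23 central meridian λ₀ = 6×23 − 183 = -45°; Δλ = +1.4663°.
Transverse Mercator on WGS84 with k₀ = 0.9996 gives E = 649933.068 m, N = 7421248.339 m.

Zone 23S: E 649933 m, N 7421248 m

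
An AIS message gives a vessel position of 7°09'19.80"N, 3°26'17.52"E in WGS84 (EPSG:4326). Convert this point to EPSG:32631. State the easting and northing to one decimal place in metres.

E 548383.9 m, N 790962.0 m

Zone 31 central meridian λ₀ = 6×31 − 183 = 3°; Δλ = +0.4382°.
Transverse Mercator on WGS84 with k₀ = 0.9996 gives E = 548383.901 m, N = 790961.956 m.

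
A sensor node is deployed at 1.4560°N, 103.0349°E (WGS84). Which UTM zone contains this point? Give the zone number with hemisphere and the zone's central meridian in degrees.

UTM zone = ⌊(λ + 180)/6⌋ + 1; 103.0349° ∈ [102°, 108°) → zone 48.
Hemisphere: N (φ ≥ 0).
Central meridian λ₀ = 6×48 − 183 = 105°.

Zone 48N, central meridian 105°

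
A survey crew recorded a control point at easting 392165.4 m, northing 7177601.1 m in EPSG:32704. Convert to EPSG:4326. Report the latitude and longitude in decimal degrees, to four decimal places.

Zone 4S: λ₀ = -159°, k₀ = 0.9996, false easting 500000 m, false northing 10000000 m.
Meridian distance M = (N − FN)/k₀ = -2823528.3 m.
Inverse transverse Mercator on WGS84 gives φ = -25.51490013°, λ = -160.07310038°.

lat -25.5149°, lon -160.0731°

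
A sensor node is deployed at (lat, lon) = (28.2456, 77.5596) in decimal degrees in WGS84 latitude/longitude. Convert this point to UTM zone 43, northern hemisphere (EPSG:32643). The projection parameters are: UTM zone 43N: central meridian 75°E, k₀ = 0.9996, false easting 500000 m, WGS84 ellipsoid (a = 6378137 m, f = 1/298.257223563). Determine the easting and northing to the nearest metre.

Zone 43 central meridian λ₀ = 6×43 − 183 = 75°; Δλ = +2.5596°.
Transverse Mercator on WGS84 with k₀ = 0.9996 gives E = 751139.871 m, N = 3127065.142 m.

E 751140 m, N 3127065 m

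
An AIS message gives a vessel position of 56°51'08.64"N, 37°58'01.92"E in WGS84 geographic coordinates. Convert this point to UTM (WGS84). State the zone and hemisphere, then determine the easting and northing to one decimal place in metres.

Longitude 37.9672° lies in the 6° band [36°, 42°), giving zone 37; latitude is north of the equator, so 37N.
Zone 37 central meridian λ₀ = 6×37 − 183 = 39°; Δλ = -1.0328°.
Transverse Mercator on WGS84 with k₀ = 0.9996 gives E = 437012.788 m, N = 6301431.306 m.

Zone 37N: E 437012.8 m, N 6301431.3 m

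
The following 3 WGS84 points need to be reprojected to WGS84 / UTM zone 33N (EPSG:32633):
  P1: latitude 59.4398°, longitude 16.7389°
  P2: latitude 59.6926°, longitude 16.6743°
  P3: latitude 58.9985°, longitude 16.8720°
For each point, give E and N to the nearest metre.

UTM zone 33N: λ₀ = 15°, k₀ = 0.9996.
P1 (59.4398°, 16.7389°) → (598619.557, 6590314.472) m.
P2 (59.6926°, 16.6743°) → (594247.000, 6618366.530) m.
P3 (58.9985°, 16.8720°) → (607546.424, 6541391.138) m.

P1: E 598620 m, N 6590314 m; P2: E 594247 m, N 6618367 m; P3: E 607546 m, N 6541391 m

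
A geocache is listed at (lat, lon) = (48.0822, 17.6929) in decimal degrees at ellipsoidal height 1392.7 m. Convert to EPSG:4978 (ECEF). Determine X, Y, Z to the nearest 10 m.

X 4067880 m, Y 1297670 m, Z 4724020 m

WGS84: a = 6378137 m, e² = 0.006694380; N(φ) = a/√(1−e²sin²φ) = 6389990.617 m.
X = (N+h)·cosφ·cosλ = 4067883.943 m; Y = (N+h)·cosφ·sinλ = 1297671.962 m; Z = (N(1−e²)+h)·sinφ = 4724023.563 m.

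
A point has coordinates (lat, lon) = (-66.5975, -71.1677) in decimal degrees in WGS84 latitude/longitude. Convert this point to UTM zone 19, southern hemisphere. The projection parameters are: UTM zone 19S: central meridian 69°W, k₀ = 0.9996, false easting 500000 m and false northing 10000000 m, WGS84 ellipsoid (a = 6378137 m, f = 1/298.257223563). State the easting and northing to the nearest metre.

Zone 19 central meridian λ₀ = 6×19 − 183 = -69°; Δλ = -2.1677°.
Transverse Mercator on WGS84 with k₀ = 0.9996 gives E = 403938.454 m, N = 2611820.372 m.

E 403938 m, N 2611820 m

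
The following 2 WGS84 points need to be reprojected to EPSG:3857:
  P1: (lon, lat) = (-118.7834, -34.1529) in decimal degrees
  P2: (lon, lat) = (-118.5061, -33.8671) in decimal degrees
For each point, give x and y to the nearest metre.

Web Mercator: x = R·λ, y = R·ln tan(π/4+φ/2), R = 6378137 m.
P1 (-34.1529°, -118.7834°) → (-13222907.603, -4049351.285) m.
P2 (-33.8671°, -118.5061°) → (-13192038.708, -4010970.733) m.

P1: x -13222908 m, y -4049351 m; P2: x -13192039 m, y -4010971 m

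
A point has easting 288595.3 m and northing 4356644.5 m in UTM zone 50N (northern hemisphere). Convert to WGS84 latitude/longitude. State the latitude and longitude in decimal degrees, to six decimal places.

Zone 50N: λ₀ = 117°, k₀ = 0.9996, false easting 500000 m.
Meridian distance M = (N − FN)/k₀ = 4358387.9 m.
Inverse transverse Mercator on WGS84 gives φ = 39.33340004°, λ = 114.54720031°.

lat 39.333400°, lon 114.547200°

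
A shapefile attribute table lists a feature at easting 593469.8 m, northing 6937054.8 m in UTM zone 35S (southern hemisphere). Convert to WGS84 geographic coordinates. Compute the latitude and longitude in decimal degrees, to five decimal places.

Zone 35S: λ₀ = 27°, k₀ = 0.9996, false easting 500000 m, false northing 10000000 m.
Meridian distance M = (N − FN)/k₀ = -3064170.9 m.
Inverse transverse Mercator on WGS84 gives φ = -27.68749992°, λ = 27.94789956°.

lat -27.68750°, lon 27.94790°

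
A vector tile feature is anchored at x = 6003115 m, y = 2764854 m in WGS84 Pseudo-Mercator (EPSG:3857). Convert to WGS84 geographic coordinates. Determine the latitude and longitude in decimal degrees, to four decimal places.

R = 6378137 m. λ = x/R = 53.92689957°.
φ = 2·arctan(exp(y/R)) − 90° = 2·arctan(1.54263) − 90° = 24.09389660°.

lat 24.0939°, lon 53.9269°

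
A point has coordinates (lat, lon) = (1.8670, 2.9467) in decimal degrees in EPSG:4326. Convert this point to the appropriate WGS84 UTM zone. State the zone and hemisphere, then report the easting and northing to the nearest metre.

Zone 31N: E 494072 m, N 206360 m

Longitude 2.9467° lies in the 6° band [0°, 6°), giving zone 31; latitude is north of the equator, so 31N.
Zone 31 central meridian λ₀ = 6×31 − 183 = 3°; Δλ = -0.0533°.
Transverse Mercator on WGS84 with k₀ = 0.9996 gives E = 494072.171 m, N = 206360.419 m.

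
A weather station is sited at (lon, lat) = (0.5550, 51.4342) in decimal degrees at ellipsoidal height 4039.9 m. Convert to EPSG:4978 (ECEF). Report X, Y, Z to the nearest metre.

WGS84: a = 6378137 m, e² = 0.006694380; N(φ) = a/√(1−e²sin²φ) = 6391228.944 m.
X = (N+h)·cosφ·cosλ = 3986706.654 m; Y = (N+h)·cosφ·sinλ = 38618.750 m; Z = (N(1−e²)+h)·sinφ = 4966960.679 m.

X 3986707 m, Y 38619 m, Z 4966961 m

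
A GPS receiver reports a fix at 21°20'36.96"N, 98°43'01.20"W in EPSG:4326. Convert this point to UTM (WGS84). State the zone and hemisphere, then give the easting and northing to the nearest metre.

Zone 14N: E 529344 m, N 2360202 m

Longitude -98.7170° lies in the 6° band [-102°, -96°), giving zone 14; latitude is north of the equator, so 14N.
Zone 14 central meridian λ₀ = 6×14 − 183 = -99°; Δλ = +0.2830°.
Transverse Mercator on WGS84 with k₀ = 0.9996 gives E = 529344.105 m, N = 2360201.938 m.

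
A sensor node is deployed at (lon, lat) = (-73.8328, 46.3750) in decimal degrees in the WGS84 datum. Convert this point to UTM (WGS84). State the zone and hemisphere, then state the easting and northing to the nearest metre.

Zone 18N: E 589766 m, N 5136376 m

Longitude -73.8328° lies in the 6° band [-78°, -72°), giving zone 18; latitude is north of the equator, so 18N.
Zone 18 central meridian λ₀ = 6×18 − 183 = -75°; Δλ = +1.1672°.
Transverse Mercator on WGS84 with k₀ = 0.9996 gives E = 589766.202 m, N = 5136375.842 m.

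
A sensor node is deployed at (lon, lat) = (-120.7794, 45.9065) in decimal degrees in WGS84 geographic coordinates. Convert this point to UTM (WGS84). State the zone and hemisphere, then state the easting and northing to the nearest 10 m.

Longitude -120.7794° lies in the 6° band [-126°, -120°), giving zone 10; latitude is north of the equator, so 10N.
Zone 10 central meridian λ₀ = 6×10 − 183 = -123°; Δλ = +2.2206°.
Transverse Mercator on WGS84 with k₀ = 0.9996 gives E = 672234.283 m, N = 5086056.779 m.

Zone 10N: E 672230 m, N 5086060 m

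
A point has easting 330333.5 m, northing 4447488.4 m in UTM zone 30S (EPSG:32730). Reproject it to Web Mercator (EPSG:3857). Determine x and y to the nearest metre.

Unproject from UTM 30S (λ₀ = -3°) → φ = -50.10060026°, λ = -5.37249960°.
Web Mercator (R = 6378137 m): x = -598063.920 m, y = -6463716.296 m.

x -598064 m, y -6463716 m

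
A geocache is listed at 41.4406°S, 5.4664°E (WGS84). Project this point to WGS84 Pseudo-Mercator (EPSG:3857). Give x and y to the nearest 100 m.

x 608500 m, y -5077500 m

Web Mercator is spherical with R = a = 6378137 m.
x = R·λ = 6378137 × 0.095406678 = 608516.864 m.
y = R·ln tan(π/4 + φ/2) = 6378137 × -0.796086521 = -5077548.898 m.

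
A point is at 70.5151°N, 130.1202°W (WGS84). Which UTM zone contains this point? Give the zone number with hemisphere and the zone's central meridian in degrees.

Zone 9N, central meridian -129°

UTM zone = ⌊(λ + 180)/6⌋ + 1; -130.1202° ∈ [-132°, -126°) → zone 9.
Hemisphere: N (φ ≥ 0).
Central meridian λ₀ = 6×9 − 183 = -129°.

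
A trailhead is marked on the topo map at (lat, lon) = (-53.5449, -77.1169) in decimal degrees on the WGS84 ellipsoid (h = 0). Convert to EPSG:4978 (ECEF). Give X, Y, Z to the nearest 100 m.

WGS84: a = 6378137 m, e² = 0.006694380; N(φ) = a/√(1−e²sin²φ) = 6391993.335 m.
X = (N+h)·cosφ·cosλ = 846828.755 m; Y = (N+h)·cosφ·sinλ = -3702466.570 m; Z = (N(1−e²)+h)·sinφ = -5106808.328 m.

X 846800 m, Y -3702500 m, Z -5106800 m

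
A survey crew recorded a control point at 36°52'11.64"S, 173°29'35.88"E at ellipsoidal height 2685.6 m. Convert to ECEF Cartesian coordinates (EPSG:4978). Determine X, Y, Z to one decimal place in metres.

X -5077896.8 m, Y 579154.8 m, Z -3807463.9 m

WGS84: a = 6378137 m, e² = 0.006694380; N(φ) = a/√(1−e²sin²φ) = 6385836.501 m.
X = (N+h)·cosφ·cosλ = -5077896.761 m; Y = (N+h)·cosφ·sinλ = 579154.767 m; Z = (N(1−e²)+h)·sinφ = -3807463.940 m.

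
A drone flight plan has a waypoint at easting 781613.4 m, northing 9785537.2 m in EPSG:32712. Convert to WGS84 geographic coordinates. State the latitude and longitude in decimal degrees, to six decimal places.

lat -1.938400°, lon -108.468600°

Zone 12S: λ₀ = -111°, k₀ = 0.9996, false easting 500000 m, false northing 10000000 m.
Meridian distance M = (N − FN)/k₀ = -214548.6 m.
Inverse transverse Mercator on WGS84 gives φ = -1.93840007°, λ = -108.46859975°.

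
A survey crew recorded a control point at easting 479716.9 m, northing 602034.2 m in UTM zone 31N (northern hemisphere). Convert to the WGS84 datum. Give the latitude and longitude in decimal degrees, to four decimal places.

lat 5.4466°, lon 2.8169°

Zone 31N: λ₀ = 3°, k₀ = 0.9996, false easting 500000 m.
Meridian distance M = (N − FN)/k₀ = 602275.1 m.
Inverse transverse Mercator on WGS84 gives φ = 5.44659998°, λ = 2.81690003°.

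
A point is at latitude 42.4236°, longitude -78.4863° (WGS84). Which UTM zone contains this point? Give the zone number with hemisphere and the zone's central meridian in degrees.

UTM zone = ⌊(λ + 180)/6⌋ + 1; -78.4863° ∈ [-84°, -78°) → zone 17.
Hemisphere: N (φ ≥ 0).
Central meridian λ₀ = 6×17 − 183 = -81°.

Zone 17N, central meridian -81°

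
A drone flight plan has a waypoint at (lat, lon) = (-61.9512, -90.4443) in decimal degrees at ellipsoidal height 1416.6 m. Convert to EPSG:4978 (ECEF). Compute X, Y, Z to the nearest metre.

WGS84: a = 6378137 m, e² = 0.006694380; N(φ) = a/√(1−e²sin²φ) = 6394830.705 m.
X = (N+h)·cosφ·cosλ = -23322.700 m; Y = (N+h)·cosφ·sinλ = -3007574.836 m; Z = (N(1−e²)+h)·sinφ = -5607210.170 m.

X -23323 m, Y -3007575 m, Z -5607210 m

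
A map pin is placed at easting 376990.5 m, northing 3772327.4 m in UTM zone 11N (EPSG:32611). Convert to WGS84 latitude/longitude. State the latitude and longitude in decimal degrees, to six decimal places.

Zone 11N: λ₀ = -117°, k₀ = 0.9996, false easting 500000 m.
Meridian distance M = (N − FN)/k₀ = 3773836.9 m.
Inverse transverse Mercator on WGS84 gives φ = 34.08449989°, λ = -118.33330027°.

lat 34.084500°, lon -118.333300°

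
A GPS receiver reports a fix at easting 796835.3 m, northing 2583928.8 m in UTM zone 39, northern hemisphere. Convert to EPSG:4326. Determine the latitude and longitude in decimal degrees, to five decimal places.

Zone 39N: λ₀ = 51°, k₀ = 0.9996, false easting 500000 m.
Meridian distance M = (N − FN)/k₀ = 2584962.8 m.
Inverse transverse Mercator on WGS84 gives φ = 23.33809991°, λ = 53.90290035°.

lat 23.33810°, lon 53.90290°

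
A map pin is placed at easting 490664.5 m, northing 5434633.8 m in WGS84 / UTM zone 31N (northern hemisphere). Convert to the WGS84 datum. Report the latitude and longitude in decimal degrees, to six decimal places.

lat 49.064500°, lon 2.872201°

Zone 31N: λ₀ = 3°, k₀ = 0.9996, false easting 500000 m.
Meridian distance M = (N − FN)/k₀ = 5436808.5 m.
Inverse transverse Mercator on WGS84 gives φ = 49.06449959°, λ = 2.87220051°.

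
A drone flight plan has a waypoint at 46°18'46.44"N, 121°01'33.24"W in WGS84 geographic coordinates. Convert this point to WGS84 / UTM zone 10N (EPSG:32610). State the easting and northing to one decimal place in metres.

E 651993.9 m, N 5130707.6 m

Zone 10 central meridian λ₀ = 6×10 − 183 = -123°; Δλ = +1.9741°.
Transverse Mercator on WGS84 with k₀ = 0.9996 gives E = 651993.860 m, N = 5130707.605 m.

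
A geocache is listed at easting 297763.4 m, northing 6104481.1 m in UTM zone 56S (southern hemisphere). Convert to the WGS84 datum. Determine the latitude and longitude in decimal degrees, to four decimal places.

lat -35.1823°, lon 150.7790°

Zone 56S: λ₀ = 153°, k₀ = 0.9996, false easting 500000 m, false northing 10000000 m.
Meridian distance M = (N − FN)/k₀ = -3897077.7 m.
Inverse transverse Mercator on WGS84 gives φ = -35.18230018°, λ = 150.77899967°.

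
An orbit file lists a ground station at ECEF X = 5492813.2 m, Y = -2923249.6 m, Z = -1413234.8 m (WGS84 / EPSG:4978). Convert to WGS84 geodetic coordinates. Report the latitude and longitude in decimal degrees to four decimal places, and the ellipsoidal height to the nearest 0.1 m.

λ = atan2(Y, X) = -28.02170007°; p = √(X²+Y²) = 6222249.2 m.
Bowring's method on WGS84 (a = 6378137 m, b = 6356752.314 m) gives φ = -12.87959957°, h = 3639.421 m.

lat -12.8796°, lon -28.0217°, h 3639.4 m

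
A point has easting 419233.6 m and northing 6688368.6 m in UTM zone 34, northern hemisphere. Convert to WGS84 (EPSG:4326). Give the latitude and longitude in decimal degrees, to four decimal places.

lat 60.3238°, lon 19.5376°

Zone 34N: λ₀ = 21°, k₀ = 0.9996, false easting 500000 m.
Meridian distance M = (N − FN)/k₀ = 6691045.0 m.
Inverse transverse Mercator on WGS84 gives φ = 60.32380040°, λ = 19.53760003°.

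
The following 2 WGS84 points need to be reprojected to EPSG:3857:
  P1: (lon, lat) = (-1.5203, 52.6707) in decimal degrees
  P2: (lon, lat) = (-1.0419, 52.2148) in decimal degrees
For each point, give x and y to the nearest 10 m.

Web Mercator: x = R·λ, y = R·ln tan(π/4+φ/2), R = 6378137 m.
P1 (52.6707°, -1.5203°) → (-169239.022, 6922317.113) m.
P2 (52.2148°, -1.0419°) → (-115983.777, 6839057.623) m.

P1: x -169240 m, y 6922320 m; P2: x -115980 m, y 6839060 m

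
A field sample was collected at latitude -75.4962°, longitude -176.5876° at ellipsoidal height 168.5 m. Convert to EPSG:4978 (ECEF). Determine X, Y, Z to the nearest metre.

X -1599604 m, Y -95381 m, Z -6153032 m

WGS84: a = 6378137 m, e² = 0.006694380; N(φ) = a/√(1−e²sin²φ) = 6398241.447 m.
X = (N+h)·cosφ·cosλ = -1599603.563 m; Y = (N+h)·cosφ·sinλ = -95381.377 m; Z = (N(1−e²)+h)·sinφ = -6153031.988 m.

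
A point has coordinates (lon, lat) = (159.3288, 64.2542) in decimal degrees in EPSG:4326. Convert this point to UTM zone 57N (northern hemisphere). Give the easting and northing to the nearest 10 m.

E 515940 m, N 7125380 m

Zone 57 central meridian λ₀ = 6×57 − 183 = 159°; Δλ = +0.3288°.
Transverse Mercator on WGS84 with k₀ = 0.9996 gives E = 515936.004 m, N = 7125382.054 m.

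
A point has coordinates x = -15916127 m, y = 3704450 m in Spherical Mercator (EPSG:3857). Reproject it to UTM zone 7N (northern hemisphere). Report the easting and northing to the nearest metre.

E 312339 m, N 3492308 m

Web Mercator inverse (R = 6378137 m) → φ = 31.55049754°, λ = -142.97700148°.
UTM 7N forward: E = 312339.399 m, N = 3492308.007 m.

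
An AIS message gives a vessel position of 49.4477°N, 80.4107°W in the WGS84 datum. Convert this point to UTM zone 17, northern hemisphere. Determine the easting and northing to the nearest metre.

Zone 17 central meridian λ₀ = 6×17 − 183 = -81°; Δλ = +0.5893°.
Transverse Mercator on WGS84 with k₀ = 0.9996 gives E = 542715.129 m, N = 5477393.314 m.

E 542715 m, N 5477393 m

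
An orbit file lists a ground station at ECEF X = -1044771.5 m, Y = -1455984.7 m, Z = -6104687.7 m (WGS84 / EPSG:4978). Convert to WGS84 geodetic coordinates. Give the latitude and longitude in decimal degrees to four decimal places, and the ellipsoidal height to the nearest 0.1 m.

λ = atan2(Y, X) = -125.66210169°; p = √(X²+Y²) = 1792048.8 m.
Bowring's method on WGS84 (a = 6378137 m, b = 6356752.314 m) gives φ = -73.74390017°, h = 3842.403 m.

lat -73.7439°, lon -125.6621°, h 3842.4 m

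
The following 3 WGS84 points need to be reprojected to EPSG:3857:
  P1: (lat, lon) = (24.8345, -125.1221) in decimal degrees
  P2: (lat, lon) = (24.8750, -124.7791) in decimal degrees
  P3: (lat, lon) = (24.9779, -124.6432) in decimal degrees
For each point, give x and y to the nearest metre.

P1: x -13928528 m, y 2855430 m; P2: x -13890346 m, y 2860399 m; P3: x -13875218 m, y 2873030 m

Web Mercator: x = R·λ, y = R·ln tan(π/4+φ/2), R = 6378137 m.
P1 (24.8345°, -125.1221°) → (-13928528.459, 2855430.328) m.
P2 (24.8750°, -124.7791°) → (-13890345.874, 2860398.983) m.
P3 (24.9779°, -124.6432°) → (-13875217.555, 2873030.381) m.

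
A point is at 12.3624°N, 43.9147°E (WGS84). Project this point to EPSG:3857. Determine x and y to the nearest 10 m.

Web Mercator is spherical with R = a = 6378137 m.
x = R·λ = 6378137 × 0.766456105 = 4888562.042 m.
y = R·ln tan(π/4 + φ/2) = 6378137 × 0.217458466 = 1386979.885 m.

x 4888560 m, y 1386980 m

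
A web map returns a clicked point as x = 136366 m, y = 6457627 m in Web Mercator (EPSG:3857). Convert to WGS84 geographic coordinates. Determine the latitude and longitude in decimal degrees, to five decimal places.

lat 50.06550°, lon 1.22500°

R = 6378137 m. λ = x/R = 1.22499662°.
φ = 2·arctan(exp(y/R)) − 90° = 2·arctan(2.75237) − 90° = 50.06549986°.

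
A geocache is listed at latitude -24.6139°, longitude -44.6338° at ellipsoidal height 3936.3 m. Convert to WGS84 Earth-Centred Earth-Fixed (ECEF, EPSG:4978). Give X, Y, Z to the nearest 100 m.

WGS84: a = 6378137 m, e² = 0.006694380; N(φ) = a/√(1−e²sin²φ) = 6381843.684 m.
X = (N+h)·cosφ·cosλ = 4131287.864 m; Y = (N+h)·cosφ·sinλ = -4078813.145 m; Z = (N(1−e²)+h)·sinφ = -2641892.083 m.

X 4131300 m, Y -4078800 m, Z -2641900 m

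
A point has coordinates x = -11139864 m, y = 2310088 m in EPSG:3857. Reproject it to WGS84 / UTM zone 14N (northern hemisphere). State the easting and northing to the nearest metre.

Web Mercator inverse (R = 6378137 m) → φ = 20.31250152°, λ = -100.07110094°.
UTM 14N forward: E = 388175.031 m, N = 2246426.215 m.

E 388175 m, N 2246426 m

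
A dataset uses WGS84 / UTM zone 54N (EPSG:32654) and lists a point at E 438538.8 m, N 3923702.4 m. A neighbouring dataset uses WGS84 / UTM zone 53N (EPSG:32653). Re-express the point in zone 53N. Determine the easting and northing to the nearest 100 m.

E 983200 m, N 3936500 m

UTM 54N → geographic: φ = 35.45490029°, λ = 140.32270027°.
UTM 53N (λ₀ = 135°) forward: E = 983230.621 m, N = 3936533.619 m.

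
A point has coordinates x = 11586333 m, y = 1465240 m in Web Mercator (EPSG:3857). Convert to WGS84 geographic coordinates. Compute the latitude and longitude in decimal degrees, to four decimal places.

lat 13.0482°, lon 104.0818°

R = 6378137 m. λ = x/R = 104.08180021°.
φ = 2·arctan(exp(y/R)) − 90° = 2·arctan(1.25826) − 90° = 13.04820399°.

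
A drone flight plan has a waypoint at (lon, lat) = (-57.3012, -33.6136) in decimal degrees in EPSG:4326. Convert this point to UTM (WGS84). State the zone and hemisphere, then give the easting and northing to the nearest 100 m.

Zone 21S: E 472100 m, N 6280600 m

Longitude -57.3012° lies in the 6° band [-60°, -54°), giving zone 21; latitude is south of the equator, so 21S.
Zone 21 central meridian λ₀ = 6×21 − 183 = -57°; Δλ = -0.3012°.
Transverse Mercator on WGS84 with k₀ = 0.9996 gives E = 472059.473 m, N = 6280645.287 m.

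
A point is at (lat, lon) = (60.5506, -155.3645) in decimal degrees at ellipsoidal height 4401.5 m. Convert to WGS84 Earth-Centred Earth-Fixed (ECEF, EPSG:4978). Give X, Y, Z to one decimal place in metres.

X -2859640.0 m, Y -1311389.2 m, Z 5534727.3 m

WGS84: a = 6378137 m, e² = 0.006694380; N(φ) = a/√(1−e²sin²φ) = 6394387.195 m.
X = (N+h)·cosφ·cosλ = -2859640.001 m; Y = (N+h)·cosφ·sinλ = -1311389.227 m; Z = (N(1−e²)+h)·sinφ = 5534727.258 m.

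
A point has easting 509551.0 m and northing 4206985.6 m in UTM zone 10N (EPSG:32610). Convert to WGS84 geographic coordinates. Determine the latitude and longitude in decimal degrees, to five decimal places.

Zone 10N: λ₀ = -123°, k₀ = 0.9996, false easting 500000 m.
Meridian distance M = (N − FN)/k₀ = 4208669.1 m.
Inverse transverse Mercator on WGS84 gives φ = 38.01049998°, λ = -122.89119987°.

lat 38.01050°, lon -122.89120°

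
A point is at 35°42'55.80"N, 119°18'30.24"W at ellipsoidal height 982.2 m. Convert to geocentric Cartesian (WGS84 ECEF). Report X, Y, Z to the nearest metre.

X -2538252 m, Y -4521558 m, Z 3703181 m

WGS84: a = 6378137 m, e² = 0.006694380; N(φ) = a/√(1−e²sin²φ) = 6385424.659 m.
X = (N+h)·cosφ·cosλ = -2538251.602 m; Y = (N+h)·cosφ·sinλ = -4521557.765 m; Z = (N(1−e²)+h)·sinφ = 3703180.776 m.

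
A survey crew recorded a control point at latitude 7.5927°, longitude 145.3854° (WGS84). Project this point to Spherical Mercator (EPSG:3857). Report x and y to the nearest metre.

x 16184229 m, y 847700 m

Web Mercator is spherical with R = a = 6378137 m.
x = R·λ = 6378137 × 2.537453914 = 16184228.697 m.
y = R·ln tan(π/4 + φ/2) = 6378137 × 0.132907181 = 847700.207 m.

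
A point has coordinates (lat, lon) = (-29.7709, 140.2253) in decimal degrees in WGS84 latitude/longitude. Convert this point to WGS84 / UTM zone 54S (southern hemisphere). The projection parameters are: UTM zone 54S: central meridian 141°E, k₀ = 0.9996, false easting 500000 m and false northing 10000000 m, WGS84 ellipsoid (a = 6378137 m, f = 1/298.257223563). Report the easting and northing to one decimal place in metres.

Zone 54 central meridian λ₀ = 6×54 − 183 = 141°; Δλ = -0.7747°.
Transverse Mercator on WGS84 with k₀ = 0.9996 gives E = 425109.786 m, N = 6706348.939 m.

E 425109.8 m, N 6706348.9 m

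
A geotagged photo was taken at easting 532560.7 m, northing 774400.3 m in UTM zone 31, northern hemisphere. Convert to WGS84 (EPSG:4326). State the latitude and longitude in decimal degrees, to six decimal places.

Zone 31N: λ₀ = 3°, k₀ = 0.9996, false easting 500000 m.
Meridian distance M = (N − FN)/k₀ = 774710.2 m.
Inverse transverse Mercator on WGS84 gives φ = 7.00580043°, λ = 3.29479999°.

lat 7.005800°, lon 3.294800°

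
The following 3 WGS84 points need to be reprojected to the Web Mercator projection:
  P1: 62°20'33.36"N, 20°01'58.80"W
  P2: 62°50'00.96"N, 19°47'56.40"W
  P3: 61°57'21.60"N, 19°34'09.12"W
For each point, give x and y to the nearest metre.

P1: x -2230063 m, y 8940840 m; P2: x -2204015 m, y 9059565 m; P3: x -2178433 m, y 8848717 m

Web Mercator: x = R·λ, y = R·ln tan(π/4+φ/2), R = 6378137 m.
P1 (62.3426°, -20.0330°) → (-2230063.359, 8940839.668) m.
P2 (62.8336°, -19.7990°) → (-2204014.598, 9059565.038) m.
P3 (61.9560°, -19.5692°) → (-2178433.379, 8848717.197) m.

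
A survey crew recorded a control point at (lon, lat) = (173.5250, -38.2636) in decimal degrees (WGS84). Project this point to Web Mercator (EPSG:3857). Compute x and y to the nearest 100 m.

Web Mercator is spherical with R = a = 6378137 m.
x = R·λ = 6378137 × 3.028582585 = 19316714.640 m.
y = R·ln tan(π/4 + φ/2) = 6378137 × -0.723836893 = -4616730.870 m.

x 19316700 m, y -4616700 m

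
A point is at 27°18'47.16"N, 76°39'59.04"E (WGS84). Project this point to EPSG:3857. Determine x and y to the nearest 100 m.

Web Mercator is spherical with R = a = 6378137 m.
x = R·λ = 6378137 × 1.338081106 = 8534464.609 m.
y = R·ln tan(π/4 + φ/2) = 6378137 × 0.495857052 = 3162644.212 m.

x 8534500 m, y 3162600 m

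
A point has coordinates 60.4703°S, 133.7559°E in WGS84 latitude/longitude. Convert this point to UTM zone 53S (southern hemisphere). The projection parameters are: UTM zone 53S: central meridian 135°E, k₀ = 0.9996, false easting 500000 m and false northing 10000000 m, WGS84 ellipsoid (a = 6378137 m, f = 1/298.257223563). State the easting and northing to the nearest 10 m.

E 431600 m, N 3295560 m

Zone 53 central meridian λ₀ = 6×53 − 183 = 135°; Δλ = -1.2441°.
Transverse Mercator on WGS84 with k₀ = 0.9996 gives E = 431597.019 m, N = 3295564.489 m.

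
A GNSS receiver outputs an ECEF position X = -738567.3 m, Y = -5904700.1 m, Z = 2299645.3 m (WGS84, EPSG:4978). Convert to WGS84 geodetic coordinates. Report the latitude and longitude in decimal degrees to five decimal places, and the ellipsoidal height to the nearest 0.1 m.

lat 21.25860°, lon -97.12960°, h 4256.8 m

λ = atan2(Y, X) = -97.12960026°; p = √(X²+Y²) = 5950711.3 m.
Bowring's method on WGS84 (a = 6378137 m, b = 6356752.314 m) gives φ = 21.25859968°, h = 4256.787 m.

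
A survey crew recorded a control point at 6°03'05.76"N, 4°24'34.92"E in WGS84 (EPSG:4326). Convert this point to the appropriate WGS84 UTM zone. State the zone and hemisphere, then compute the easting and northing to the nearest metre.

Longitude 4.4097° lies in the 6° band [0°, 6°), giving zone 31; latitude is north of the equator, so 31N.
Zone 31 central meridian λ₀ = 6×31 − 183 = 3°; Δλ = +1.4097°.
Transverse Mercator on WGS84 with k₀ = 0.9996 gives E = 656011.464 m, N = 669110.915 m.

Zone 31N: E 656011 m, N 669111 m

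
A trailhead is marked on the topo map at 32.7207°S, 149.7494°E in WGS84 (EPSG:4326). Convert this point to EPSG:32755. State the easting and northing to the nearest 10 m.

Zone 55 central meridian λ₀ = 6×55 − 183 = 147°; Δλ = +2.7494°.
Transverse Mercator on WGS84 with k₀ = 0.9996 gives E = 757685.078 m, N = 6376332.027 m.

E 757690 m, N 6376330 m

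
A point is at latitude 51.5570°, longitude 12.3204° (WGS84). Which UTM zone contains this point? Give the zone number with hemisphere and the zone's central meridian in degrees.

UTM zone = ⌊(λ + 180)/6⌋ + 1; 12.3204° ∈ [12°, 18°) → zone 33.
Hemisphere: N (φ ≥ 0).
Central meridian λ₀ = 6×33 − 183 = 15°.

Zone 33N, central meridian 15°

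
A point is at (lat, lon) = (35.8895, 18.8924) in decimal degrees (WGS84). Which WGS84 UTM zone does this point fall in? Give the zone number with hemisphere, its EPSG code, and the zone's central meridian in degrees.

UTM zone = ⌊(λ + 180)/6⌋ + 1; 18.8924° ∈ [18°, 24°) → zone 34.
Hemisphere: N (φ ≥ 0).
Central meridian λ₀ = 6×34 − 183 = 21°.
EPSG code: 32634.

Zone 34N (EPSG:32634), central meridian 21°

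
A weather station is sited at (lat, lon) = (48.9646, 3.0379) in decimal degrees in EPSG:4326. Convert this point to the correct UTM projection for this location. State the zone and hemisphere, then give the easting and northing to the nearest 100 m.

Longitude 3.0379° lies in the 6° band [0°, 6°), giving zone 31; latitude is north of the equator, so 31N.
Zone 31 central meridian λ₀ = 6×31 − 183 = 3°; Δλ = +0.0379°.
Transverse Mercator on WGS84 with k₀ = 0.9996 gives E = 502774.066 m, N = 5423521.235 m.

Zone 31N: E 502800 m, N 5423500 m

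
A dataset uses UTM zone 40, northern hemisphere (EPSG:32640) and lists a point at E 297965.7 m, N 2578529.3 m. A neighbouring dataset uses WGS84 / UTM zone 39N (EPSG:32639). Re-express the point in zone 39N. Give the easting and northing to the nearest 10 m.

E 911730 m, N 2582880 m

UTM 40N → geographic: φ = 23.30379992°, λ = 55.02439968°.
UTM 39N (λ₀ = 51°) forward: E = 911732.041 m, N = 2582877.782 m.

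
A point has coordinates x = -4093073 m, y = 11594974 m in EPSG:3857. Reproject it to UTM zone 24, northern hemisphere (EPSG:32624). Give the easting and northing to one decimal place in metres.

Web Mercator inverse (R = 6378137 m) → φ = 71.55559877°, λ = -36.76870035°.
UTM 24N forward: E = 578776.113 m, N = 7940819.760 m.

E 578776.1 m, N 7940819.8 m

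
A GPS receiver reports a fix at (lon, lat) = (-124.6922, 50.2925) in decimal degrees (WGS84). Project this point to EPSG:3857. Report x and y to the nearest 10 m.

x -13880670 m, y 6497090 m

Web Mercator is spherical with R = a = 6378137 m.
x = R·λ = 6378137 × -2.176289442 = -13880672.210 m.
y = R·ln tan(π/4 + φ/2) = 6378137 × 1.018649589 = 6497086.633 m.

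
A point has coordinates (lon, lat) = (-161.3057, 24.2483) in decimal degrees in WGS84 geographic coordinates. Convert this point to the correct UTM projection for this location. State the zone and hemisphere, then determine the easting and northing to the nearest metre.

Longitude -161.3057° lies in the 6° band [-162°, -156°), giving zone 4; latitude is north of the equator, so 4N.
Zone 4 central meridian λ₀ = 6×4 − 183 = -159°; Δλ = -2.3057°.
Transverse Mercator on WGS84 with k₀ = 0.9996 gives E = 265894.768 m, N = 2683652.492 m.

Zone 4N: E 265895 m, N 2683652 m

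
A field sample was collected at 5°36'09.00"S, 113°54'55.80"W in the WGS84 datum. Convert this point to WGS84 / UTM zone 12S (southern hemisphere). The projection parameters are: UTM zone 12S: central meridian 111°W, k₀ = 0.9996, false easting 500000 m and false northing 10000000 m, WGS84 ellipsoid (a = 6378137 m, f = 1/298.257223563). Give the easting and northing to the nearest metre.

Zone 12 central meridian λ₀ = 6×12 − 183 = -111°; Δλ = -2.9155°.
Transverse Mercator on WGS84 with k₀ = 0.9996 gives E = 176979.572 m, N = 9379932.773 m.

E 176980 m, N 9379933 m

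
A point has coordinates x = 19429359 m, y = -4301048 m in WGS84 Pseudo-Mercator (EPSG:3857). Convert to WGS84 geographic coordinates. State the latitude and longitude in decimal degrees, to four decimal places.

R = 6378137 m. λ = x/R = 174.53690150°.
φ = 2·arctan(exp(y/R)) − 90° = 2·arctan(0.50949) − 90° = -36.00310047°.

lat -36.0031°, lon 174.5369°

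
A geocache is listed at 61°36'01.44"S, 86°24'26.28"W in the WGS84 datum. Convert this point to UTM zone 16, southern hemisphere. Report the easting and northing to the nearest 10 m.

E 531450 m, N 3170190 m

Zone 16 central meridian λ₀ = 6×16 − 183 = -87°; Δλ = +0.5927°.
Transverse Mercator on WGS84 with k₀ = 0.9996 gives E = 531449.536 m, N = 3170191.296 m.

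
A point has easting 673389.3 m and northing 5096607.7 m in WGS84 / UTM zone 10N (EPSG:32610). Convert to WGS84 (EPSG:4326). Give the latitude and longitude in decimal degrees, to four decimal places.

Zone 10N: λ₀ = -123°, k₀ = 0.9996, false easting 500000 m.
Meridian distance M = (N − FN)/k₀ = 5098647.2 m.
Inverse transverse Mercator on WGS84 gives φ = 46.00109993°, λ = -120.76069950°.

lat 46.0011°, lon -120.7607°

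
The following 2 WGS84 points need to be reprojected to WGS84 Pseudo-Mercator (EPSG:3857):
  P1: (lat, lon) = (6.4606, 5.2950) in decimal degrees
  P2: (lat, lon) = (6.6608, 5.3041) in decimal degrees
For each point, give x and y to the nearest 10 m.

P1: x 589440 m, y 720720 m; P2: x 590450 m, y 743150 m

Web Mercator: x = R·λ, y = R·ln tan(π/4+φ/2), R = 6378137 m.
P1 (6.4606°, 5.2950°) → (589436.704, 720719.594) m.
P2 (6.6608°, 5.3041°) → (590449.711, 743152.673) m.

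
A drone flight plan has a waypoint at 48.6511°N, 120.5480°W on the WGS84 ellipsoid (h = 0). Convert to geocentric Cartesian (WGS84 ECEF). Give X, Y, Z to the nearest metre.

WGS84: a = 6378137 m, e² = 0.006694380; N(φ) = a/√(1−e²sin²φ) = 6390202.315 m.
X = (N+h)·cosφ·cosλ = -2145690.791 m; Y = (N+h)·cosφ·sinλ = -3635691.757 m; Z = (N(1−e²)+h)·sinφ = 4765014.725 m.

X -2145691 m, Y -3635692 m, Z 4765015 m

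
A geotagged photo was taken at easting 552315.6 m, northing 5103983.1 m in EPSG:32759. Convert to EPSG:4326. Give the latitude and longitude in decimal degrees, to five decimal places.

Zone 59S: λ₀ = 171°, k₀ = 0.9996, false easting 500000 m, false northing 10000000 m.
Meridian distance M = (N − FN)/k₀ = -4897976.1 m.
Inverse transverse Mercator on WGS84 gives φ = -44.21549990°, λ = 171.65489951°.

lat -44.21550°, lon 171.65490°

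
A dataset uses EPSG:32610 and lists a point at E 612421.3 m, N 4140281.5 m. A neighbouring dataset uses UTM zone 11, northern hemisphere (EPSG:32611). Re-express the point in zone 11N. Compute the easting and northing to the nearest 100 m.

E 81300 m, N 4150000 m

UTM 10N → geographic: φ = 37.40249987°, λ = -121.72980033°.
UTM 11N (λ₀ = -117°) forward: E = 81264.066 m, N = 4150036.275 m.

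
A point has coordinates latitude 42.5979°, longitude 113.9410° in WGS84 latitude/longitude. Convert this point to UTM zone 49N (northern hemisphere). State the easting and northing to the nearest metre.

E 741282 m, N 4720357 m

Zone 49 central meridian λ₀ = 6×49 − 183 = 111°; Δλ = +2.9410°.
Transverse Mercator on WGS84 with k₀ = 0.9996 gives E = 741282.309 m, N = 4720357.186 m.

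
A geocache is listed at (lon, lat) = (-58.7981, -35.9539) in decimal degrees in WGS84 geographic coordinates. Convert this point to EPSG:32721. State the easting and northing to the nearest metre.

Zone 21 central meridian λ₀ = 6×21 − 183 = -57°; Δλ = -1.7981°.
Transverse Mercator on WGS84 with k₀ = 0.9996 gives E = 337838.915 m, N = 6019670.424 m.

E 337839 m, N 6019670 m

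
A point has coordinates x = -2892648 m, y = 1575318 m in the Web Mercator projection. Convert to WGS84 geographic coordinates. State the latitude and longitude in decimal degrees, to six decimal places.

lat 14.009600°, lon -25.985099°

R = 6378137 m. λ = x/R = -25.98509910°.
φ = 2·arctan(exp(y/R)) − 90° = 2·arctan(1.28016) − 90° = 14.00960040°.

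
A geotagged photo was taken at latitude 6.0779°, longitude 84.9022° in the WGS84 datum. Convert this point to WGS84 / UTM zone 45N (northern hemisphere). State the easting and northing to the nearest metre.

E 267820 m, N 672266 m

Zone 45 central meridian λ₀ = 6×45 − 183 = 87°; Δλ = -2.0978°.
Transverse Mercator on WGS84 with k₀ = 0.9996 gives E = 267819.771 m, N = 672266.009 m.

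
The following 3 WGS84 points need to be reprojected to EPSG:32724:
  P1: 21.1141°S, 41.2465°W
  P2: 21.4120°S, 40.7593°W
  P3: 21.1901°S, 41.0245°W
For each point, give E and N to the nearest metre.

P1: E 266657 m, N 7663576 m; P2: E 317643 m, N 7631232 m; P3: E 289831 m, N 7655471 m

UTM zone 24S: λ₀ = -39°, k₀ = 0.9996.
P1 (-21.1141°, -41.2465°) → (266657.242, 7663576.058) m.
P2 (-21.4120°, -40.7593°) → (317643.331, 7631231.776) m.
P3 (-21.1901°, -41.0245°) → (289831.152, 7655470.711) m.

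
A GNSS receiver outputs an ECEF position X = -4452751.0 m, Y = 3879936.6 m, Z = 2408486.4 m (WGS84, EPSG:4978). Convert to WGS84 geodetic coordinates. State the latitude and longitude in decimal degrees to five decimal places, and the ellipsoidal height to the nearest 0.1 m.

λ = atan2(Y, X) = 138.93250021°; p = √(X²+Y²) = 5906005.4 m.
Bowring's method on WGS84 (a = 6378137 m, b = 6356752.314 m) gives φ = 22.32060022°, h = 3146.675 m.

lat 22.32060°, lon 138.93250°, h 3146.7 m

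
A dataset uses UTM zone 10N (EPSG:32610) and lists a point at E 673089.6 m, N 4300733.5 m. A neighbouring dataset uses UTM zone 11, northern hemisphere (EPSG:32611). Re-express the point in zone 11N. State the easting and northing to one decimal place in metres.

E 152290.8 m, N 4306473.4 m

UTM 10N → geographic: φ = 38.83840027°, λ = -121.00570001°.
UTM 11N (λ₀ = -117°) forward: E = 152290.813 m, N = 4306473.358 m.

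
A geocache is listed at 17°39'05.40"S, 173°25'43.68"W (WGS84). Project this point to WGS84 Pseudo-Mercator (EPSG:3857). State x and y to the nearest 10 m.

x -19306010 m, y -1996800 m

Web Mercator is spherical with R = a = 6378137 m.
x = R·λ = 6378137 × -3.026903578 = -19306005.705 m.
y = R·ln tan(π/4 + φ/2) = 6378137 × -0.313069042 = -1996797.238 m.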